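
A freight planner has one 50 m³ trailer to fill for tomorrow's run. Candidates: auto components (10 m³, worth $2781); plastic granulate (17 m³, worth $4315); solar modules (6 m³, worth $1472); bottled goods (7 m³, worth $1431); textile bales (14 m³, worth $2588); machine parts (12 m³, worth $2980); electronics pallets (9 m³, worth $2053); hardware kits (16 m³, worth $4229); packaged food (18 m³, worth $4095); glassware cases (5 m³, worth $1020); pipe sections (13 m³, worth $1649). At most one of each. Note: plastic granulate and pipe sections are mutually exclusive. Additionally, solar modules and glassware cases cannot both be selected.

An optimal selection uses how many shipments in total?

4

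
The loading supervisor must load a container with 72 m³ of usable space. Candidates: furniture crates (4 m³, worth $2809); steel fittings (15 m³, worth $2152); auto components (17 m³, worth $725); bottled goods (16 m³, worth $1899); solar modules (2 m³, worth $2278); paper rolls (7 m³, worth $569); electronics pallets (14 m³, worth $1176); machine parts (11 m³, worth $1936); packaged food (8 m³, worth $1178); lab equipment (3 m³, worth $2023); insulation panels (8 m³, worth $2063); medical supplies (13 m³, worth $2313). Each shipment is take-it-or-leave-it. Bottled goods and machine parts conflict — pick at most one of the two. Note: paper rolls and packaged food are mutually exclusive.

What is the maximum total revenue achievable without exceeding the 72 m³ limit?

16752

Ranking by ratio (revenue/m³): solar modules 1139.00, furniture crates 702.25, lab equipment 674.33.
Best packing: furniture crates + steel fittings + solar modules + machine parts + packaged food + lab equipment + insulation panels + medical supplies — 64 m³, 16752 total.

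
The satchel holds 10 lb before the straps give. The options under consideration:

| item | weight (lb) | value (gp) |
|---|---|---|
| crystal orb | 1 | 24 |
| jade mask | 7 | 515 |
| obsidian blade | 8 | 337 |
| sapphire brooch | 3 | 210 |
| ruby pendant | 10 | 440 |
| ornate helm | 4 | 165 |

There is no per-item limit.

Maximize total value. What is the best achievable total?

725

By value per lb: jade mask 73.57, sapphire brooch 70.00, ruby pendant 44.00 lead.
Taking jade mask + sapphire brooch: 10 lb used, 725 in value.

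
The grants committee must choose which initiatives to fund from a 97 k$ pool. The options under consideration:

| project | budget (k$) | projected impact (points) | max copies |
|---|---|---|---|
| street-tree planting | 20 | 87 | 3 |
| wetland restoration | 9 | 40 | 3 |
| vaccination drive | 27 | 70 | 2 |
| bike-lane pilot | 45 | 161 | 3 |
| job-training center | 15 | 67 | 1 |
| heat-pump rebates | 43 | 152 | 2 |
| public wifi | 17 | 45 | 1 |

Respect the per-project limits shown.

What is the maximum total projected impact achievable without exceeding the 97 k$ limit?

Taking the top-ratio projects first gives 2×street-tree planting + 3×wetland restoration + job-training center for 361 (82 k$).
The 9 k$ tied up in wetland restoration is better spent on street-tree planting — total rises to 408 (93 k$).

408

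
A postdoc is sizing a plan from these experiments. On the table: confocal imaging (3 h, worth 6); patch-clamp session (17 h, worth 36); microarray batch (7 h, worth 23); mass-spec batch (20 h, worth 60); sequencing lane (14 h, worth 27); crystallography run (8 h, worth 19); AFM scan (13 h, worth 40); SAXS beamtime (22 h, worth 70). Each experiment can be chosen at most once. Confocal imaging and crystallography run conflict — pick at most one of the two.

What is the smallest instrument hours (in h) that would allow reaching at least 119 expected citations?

40

Look for the lowest-instrument combination reaching 119.
microarray batch + mass-spec batch + AFM scan: 123 expected citations at 40 h.
No combination under 40 h hits 119.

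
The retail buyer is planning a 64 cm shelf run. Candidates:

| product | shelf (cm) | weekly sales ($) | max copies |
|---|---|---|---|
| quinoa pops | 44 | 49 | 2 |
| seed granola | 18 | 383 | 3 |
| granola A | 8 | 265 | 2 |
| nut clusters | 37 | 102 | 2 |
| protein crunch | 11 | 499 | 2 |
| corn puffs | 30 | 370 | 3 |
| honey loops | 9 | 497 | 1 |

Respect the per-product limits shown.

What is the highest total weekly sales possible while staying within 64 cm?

2143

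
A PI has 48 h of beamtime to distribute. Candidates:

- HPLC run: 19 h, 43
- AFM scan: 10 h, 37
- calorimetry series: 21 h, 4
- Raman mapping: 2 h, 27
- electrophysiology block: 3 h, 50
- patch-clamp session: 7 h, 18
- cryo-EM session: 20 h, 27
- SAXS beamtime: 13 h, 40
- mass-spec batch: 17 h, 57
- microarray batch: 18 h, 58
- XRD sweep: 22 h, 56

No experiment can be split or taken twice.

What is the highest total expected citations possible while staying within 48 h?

212

Greedy by ratio would take AFM scan + Raman mapping + electrophysiology block + SAXS beamtime + mass-spec batch: 45 h used, total 211.
Dropping mass-spec batch frees 17 h; slotting in microarray batch (18 h) lifts the total to 212 at 46 h.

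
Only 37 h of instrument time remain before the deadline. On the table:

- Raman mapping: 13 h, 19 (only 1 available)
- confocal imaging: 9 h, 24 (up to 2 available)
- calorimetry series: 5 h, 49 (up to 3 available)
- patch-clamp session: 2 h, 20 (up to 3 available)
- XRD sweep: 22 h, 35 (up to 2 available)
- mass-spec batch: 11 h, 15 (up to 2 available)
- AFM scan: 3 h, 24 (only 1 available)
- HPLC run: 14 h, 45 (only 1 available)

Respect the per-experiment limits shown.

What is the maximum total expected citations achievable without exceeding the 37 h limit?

256

Ranking by ratio (expected citations/h): patch-clamp session 10.00, calorimetry series 9.80, AFM scan 8.00.
A density-first pass picks confocal imaging + 3×calorimetry series + 3×patch-clamp session + AFM scan — 255 at 33 h.
The 11 h tied up in confocal imaging and patch-clamp session is better spent on HPLC run — total rises to 256 (36 h).
Nothing else within 37 h beats 256.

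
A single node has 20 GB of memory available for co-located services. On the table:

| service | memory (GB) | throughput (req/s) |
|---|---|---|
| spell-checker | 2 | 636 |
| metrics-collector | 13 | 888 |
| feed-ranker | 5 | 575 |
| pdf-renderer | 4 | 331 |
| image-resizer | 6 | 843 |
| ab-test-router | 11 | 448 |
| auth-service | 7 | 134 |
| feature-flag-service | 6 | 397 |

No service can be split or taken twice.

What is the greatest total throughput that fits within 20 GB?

The ratio heuristic lands on spell-checker + feed-ranker + pdf-renderer + image-resizer (2385) but leaves 3 GB idle.
Replace pdf-renderer with feature-flag-service: the trade gains 66 net, giving 2451 at 19 GB.
Nothing else within 20 GB beats 2451.

2451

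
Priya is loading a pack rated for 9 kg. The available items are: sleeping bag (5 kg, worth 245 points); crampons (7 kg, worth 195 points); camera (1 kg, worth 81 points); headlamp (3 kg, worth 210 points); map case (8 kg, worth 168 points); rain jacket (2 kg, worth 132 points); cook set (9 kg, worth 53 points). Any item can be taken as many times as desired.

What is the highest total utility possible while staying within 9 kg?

Density check — camera 81.00, headlamp 70.00, rain jacket 66.00 are the best per kg.
Best packing: 9×camera — 9 kg, 729 total.
That's the maximum — no swap from here does better than 729.

729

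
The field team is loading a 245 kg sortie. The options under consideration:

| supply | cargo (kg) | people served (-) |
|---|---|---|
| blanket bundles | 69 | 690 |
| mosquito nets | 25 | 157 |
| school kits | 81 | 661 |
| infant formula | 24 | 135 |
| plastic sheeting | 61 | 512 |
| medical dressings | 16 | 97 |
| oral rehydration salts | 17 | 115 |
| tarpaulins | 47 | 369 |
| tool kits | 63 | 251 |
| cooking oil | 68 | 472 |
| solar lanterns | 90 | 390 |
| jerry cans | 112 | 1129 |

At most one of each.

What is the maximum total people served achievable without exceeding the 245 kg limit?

Best packing: blanket bundles + plastic sheeting + jerry cans — 242 kg, 2331 total.
Runner-up blanket bundles + oral rehydration salts + tarpaulins + jerry cans tops out at 2303.

2331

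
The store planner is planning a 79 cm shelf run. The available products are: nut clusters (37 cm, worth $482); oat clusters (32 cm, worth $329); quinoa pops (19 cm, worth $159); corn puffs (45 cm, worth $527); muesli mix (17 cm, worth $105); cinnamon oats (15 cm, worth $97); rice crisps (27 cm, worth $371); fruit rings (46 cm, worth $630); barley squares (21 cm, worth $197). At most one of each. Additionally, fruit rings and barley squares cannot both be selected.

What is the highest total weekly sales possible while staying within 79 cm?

1001

The ratio ordering already packs tightly: rice crisps + fruit rings, 73 cm, 1001.
An exhaustive check of the 512 subsets confirms 1001.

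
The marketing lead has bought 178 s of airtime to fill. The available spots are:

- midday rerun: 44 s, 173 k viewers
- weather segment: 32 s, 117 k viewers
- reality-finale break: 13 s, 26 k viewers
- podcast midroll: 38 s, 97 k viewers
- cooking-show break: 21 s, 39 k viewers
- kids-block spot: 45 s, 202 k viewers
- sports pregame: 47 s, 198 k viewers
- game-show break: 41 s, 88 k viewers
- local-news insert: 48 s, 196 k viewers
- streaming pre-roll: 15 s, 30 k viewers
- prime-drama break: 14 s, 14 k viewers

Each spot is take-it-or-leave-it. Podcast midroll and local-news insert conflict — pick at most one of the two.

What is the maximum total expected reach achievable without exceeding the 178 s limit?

713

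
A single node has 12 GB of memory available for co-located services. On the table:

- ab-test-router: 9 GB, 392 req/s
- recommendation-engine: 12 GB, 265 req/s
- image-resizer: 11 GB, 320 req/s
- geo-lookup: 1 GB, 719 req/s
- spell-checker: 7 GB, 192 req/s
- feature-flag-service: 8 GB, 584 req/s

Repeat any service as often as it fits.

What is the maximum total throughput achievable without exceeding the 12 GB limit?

8628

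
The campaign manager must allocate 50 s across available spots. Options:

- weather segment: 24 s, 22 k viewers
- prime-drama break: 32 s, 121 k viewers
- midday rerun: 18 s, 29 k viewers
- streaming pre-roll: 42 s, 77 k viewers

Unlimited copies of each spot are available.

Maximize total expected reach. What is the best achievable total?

150

Taking prime-drama break + midday rerun: 50 s used, 150 in expected reach.
Every other selection either busts 50 s or fails to beat 150.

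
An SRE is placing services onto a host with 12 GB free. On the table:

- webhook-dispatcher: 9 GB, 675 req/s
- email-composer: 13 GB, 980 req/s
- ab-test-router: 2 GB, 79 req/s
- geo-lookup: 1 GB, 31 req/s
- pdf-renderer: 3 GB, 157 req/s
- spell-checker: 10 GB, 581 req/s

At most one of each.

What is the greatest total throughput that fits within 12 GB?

Ranking by ratio (throughput/GB): email-composer 75.38, webhook-dispatcher 75.00, spell-checker 58.10, pdf-renderer 52.33.
The ratio ordering already packs tightly: webhook-dispatcher + pdf-renderer, 12 GB, 832.

832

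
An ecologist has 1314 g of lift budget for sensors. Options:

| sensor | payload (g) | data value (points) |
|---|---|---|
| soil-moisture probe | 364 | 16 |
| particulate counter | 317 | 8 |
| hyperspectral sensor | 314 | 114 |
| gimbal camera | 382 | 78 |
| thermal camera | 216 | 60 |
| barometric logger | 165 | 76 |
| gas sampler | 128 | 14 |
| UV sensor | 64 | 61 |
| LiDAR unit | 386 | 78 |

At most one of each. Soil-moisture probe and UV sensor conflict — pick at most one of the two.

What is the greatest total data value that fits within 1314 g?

407

Density check — UV sensor 0.95, barometric logger 0.46, hyperspectral sensor 0.36, thermal camera 0.28 are the best per g.
Greedy by ratio would take hyperspectral sensor + gimbal camera + thermal camera + barometric logger + gas sampler + UV sensor: 1269 g used, total 403.
Replace thermal camera and gas sampler with LiDAR unit: the trade gains 4 net, giving 407 at 1311 g.
Next best is hyperspectral sensor + gimbal camera + thermal camera + barometric logger + gas sampler + UV sensor at 403 (1269 g) — short by 4.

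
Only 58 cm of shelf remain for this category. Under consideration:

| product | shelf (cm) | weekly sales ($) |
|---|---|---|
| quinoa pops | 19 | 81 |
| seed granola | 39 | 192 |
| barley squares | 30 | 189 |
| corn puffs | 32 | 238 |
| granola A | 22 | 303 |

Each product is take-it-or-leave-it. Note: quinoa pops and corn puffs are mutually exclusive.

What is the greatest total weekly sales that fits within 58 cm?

541

Best packing: corn puffs + granola A — 54 cm, 541 total.
That's the maximum — no feasible swap from here does better than 541.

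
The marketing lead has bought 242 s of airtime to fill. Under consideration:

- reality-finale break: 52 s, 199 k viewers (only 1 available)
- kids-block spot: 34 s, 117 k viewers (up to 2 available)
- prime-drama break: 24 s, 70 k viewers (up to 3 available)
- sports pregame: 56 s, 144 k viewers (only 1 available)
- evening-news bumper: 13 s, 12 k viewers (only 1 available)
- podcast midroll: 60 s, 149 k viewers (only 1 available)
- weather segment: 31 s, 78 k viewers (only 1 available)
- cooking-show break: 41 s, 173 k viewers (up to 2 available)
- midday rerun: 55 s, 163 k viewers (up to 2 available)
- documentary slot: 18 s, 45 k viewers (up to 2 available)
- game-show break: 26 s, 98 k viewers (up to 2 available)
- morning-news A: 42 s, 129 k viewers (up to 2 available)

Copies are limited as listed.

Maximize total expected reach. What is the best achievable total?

904

A density-first pass picks reality-finale break + kids-block spot + 2×cooking-show break + documentary slot + 2×game-show break — 903 at 238 s.
Replace kids-block spot and documentary slot with midday rerun: the trade gains 1 net, giving 904 at 241 s.
The spare 1 s is too small for any remaining spot, and no exchange beats 904.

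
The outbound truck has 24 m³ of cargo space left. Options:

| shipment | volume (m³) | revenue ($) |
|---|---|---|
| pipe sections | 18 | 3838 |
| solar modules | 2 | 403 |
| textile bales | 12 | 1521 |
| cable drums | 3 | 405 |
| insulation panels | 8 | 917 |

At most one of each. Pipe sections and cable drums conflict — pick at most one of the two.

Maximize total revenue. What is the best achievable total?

Taking pipe sections + solar modules: 20 m³ used, 4241 in revenue.
The closest alternative, pipe sections, reaches only 3838.

4241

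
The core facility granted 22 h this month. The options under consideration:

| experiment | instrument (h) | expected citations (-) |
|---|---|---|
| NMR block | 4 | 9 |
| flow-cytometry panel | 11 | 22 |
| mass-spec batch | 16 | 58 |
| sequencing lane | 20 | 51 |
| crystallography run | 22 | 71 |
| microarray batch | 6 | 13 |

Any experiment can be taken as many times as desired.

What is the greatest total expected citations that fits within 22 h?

Greedy by ratio would take NMR block + mass-spec batch: 20 h used, total 67.
Replace NMR block with microarray batch: the trade gains 4 net, giving 71 at 22 h.
No other feasible combination exceeds 71.

71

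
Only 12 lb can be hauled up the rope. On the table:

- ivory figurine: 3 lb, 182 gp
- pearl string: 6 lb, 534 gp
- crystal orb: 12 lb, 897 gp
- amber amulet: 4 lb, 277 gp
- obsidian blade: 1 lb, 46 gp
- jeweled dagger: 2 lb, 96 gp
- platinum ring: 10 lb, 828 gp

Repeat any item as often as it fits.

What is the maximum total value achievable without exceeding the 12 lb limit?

Best packing: 2×pearl string — 12 lb, 1068 total.
Every other selection either busts 12 lb or fails to beat 1068.

1068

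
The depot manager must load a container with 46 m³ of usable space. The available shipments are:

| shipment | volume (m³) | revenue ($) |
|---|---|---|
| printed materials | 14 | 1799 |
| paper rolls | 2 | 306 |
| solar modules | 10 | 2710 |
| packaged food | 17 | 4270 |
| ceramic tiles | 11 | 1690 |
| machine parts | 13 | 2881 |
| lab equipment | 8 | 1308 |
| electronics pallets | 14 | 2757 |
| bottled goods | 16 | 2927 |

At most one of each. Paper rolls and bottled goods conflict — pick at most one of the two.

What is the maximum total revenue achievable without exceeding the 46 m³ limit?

10214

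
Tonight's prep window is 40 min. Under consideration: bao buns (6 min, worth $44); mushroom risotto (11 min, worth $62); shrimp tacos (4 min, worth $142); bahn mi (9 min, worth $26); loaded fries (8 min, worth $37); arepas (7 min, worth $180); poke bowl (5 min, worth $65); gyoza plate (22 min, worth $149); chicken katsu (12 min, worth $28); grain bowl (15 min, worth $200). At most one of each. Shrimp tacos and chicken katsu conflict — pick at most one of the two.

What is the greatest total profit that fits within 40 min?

631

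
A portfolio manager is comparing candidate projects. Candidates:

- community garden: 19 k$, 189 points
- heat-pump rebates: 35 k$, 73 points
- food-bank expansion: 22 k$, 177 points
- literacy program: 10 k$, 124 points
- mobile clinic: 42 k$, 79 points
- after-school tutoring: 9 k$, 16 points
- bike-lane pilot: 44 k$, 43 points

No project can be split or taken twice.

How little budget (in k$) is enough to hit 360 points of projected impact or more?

Look for the lowest-budget combination reaching 360.
community garden + food-bank expansion reaches 366 using 41 k$.
Any bundle with less than 41 k$ falls short of 360.

41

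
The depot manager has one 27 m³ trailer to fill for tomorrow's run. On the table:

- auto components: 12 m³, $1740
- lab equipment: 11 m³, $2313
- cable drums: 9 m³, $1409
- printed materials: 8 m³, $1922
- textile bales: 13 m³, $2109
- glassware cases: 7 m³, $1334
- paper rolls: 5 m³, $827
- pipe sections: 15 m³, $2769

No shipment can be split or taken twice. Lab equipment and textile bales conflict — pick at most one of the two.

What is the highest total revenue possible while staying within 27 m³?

Taking lab equipment + printed materials + glassware cases: 26 m³ used, 5569 in revenue.

5569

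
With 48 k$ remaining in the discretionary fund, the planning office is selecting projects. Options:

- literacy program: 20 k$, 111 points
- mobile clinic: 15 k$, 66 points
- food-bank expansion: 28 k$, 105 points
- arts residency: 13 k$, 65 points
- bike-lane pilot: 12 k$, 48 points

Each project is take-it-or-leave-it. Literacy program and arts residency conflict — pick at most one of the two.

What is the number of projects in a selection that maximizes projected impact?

Best achievable projected impact is 225.
One optimal bundle: literacy program + mobile clinic + bike-lane pilot (47 k$).
Every optimal selection uses 3 projects.

3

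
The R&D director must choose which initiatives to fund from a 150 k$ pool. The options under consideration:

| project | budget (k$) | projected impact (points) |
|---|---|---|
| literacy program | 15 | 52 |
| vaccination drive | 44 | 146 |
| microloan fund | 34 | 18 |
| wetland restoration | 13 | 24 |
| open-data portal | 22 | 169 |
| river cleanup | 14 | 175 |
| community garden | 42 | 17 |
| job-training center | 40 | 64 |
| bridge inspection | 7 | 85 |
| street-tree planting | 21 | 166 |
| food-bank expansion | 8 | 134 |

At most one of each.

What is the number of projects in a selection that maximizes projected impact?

8

The maximum projected impact within 150 k$ is 951.
One optimal bundle: literacy program + vaccination drive + wetland restoration + open-data portal + river cleanup + bridge inspection + street-tree planting + food-bank expansion (144 k$).
All optima have 8 projects.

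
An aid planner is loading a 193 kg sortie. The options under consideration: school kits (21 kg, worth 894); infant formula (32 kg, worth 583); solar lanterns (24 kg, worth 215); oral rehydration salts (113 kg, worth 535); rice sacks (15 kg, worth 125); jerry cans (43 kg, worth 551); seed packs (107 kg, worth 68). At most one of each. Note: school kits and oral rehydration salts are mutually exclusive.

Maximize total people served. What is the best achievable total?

Taking school kits + infant formula + solar lanterns + rice sacks + jerry cans: 135 kg used, 2368 in people served.
Next best is school kits + infant formula + solar lanterns + jerry cans at 2243 (120 kg) — short by 125.

2368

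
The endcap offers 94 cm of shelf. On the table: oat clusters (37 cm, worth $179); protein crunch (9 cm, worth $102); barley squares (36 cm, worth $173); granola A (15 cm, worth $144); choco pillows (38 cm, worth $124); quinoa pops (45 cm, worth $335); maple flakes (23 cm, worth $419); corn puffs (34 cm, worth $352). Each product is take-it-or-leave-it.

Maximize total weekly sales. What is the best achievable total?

1017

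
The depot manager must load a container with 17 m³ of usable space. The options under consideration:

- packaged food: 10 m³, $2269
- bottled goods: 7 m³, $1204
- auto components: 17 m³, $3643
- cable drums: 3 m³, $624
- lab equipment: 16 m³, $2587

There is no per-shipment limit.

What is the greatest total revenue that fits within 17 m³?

3643

Greedy by ratio would take packaged food + 2×cable drums: 16 m³ used, total 3517.
The 16 m³ tied up in packaged food and 2×cable drums is better spent on auto components — total rises to 3643 (17 m³).
Every other selection either busts 17 m³ or fails to beat 3643.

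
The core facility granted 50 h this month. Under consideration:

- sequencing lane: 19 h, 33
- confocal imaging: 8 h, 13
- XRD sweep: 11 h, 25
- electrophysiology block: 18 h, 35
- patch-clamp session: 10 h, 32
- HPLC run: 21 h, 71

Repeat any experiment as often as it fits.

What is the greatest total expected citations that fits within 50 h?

160

Greedy by ratio would take confocal imaging + 2×HPLC run: 50 h used, total 155.
Dropping confocal imaging and 2×HPLC run frees 50 h; slotting in 5×patch-clamp session (50 h) lifts the total to 160 at 50 h.
That's the maximum — no swap from here does better than 160.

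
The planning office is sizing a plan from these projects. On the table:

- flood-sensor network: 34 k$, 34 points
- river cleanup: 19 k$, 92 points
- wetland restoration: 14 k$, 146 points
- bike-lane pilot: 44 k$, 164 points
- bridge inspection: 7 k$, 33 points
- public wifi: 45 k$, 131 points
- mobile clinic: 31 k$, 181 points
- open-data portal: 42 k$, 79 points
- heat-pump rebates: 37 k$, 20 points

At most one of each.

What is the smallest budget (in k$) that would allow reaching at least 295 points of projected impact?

45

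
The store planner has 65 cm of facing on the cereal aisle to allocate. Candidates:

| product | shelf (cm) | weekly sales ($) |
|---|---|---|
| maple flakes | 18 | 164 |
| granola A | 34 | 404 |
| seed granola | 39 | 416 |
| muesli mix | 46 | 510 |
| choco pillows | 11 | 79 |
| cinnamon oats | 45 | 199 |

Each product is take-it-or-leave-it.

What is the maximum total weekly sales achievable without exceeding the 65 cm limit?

674

Ranking by ratio (weekly sales/cm): granola A 11.88, muesli mix 11.09, seed granola 10.67, maple flakes 9.11.
Greedy by ratio would take maple flakes + granola A + choco pillows: 63 cm used, total 647.
Dropping granola A and choco pillows frees 45 cm; slotting in muesli mix (46 cm) lifts the total to 674 at 64 cm.
No other feasible combination exceeds 674.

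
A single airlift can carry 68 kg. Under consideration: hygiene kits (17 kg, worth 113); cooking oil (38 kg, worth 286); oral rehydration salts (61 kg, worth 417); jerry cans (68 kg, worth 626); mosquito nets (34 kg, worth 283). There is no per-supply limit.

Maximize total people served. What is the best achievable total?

626

Taking jerry cans: 68 kg used, 626 in people served.
Every other selection either busts 68 kg or fails to beat 626.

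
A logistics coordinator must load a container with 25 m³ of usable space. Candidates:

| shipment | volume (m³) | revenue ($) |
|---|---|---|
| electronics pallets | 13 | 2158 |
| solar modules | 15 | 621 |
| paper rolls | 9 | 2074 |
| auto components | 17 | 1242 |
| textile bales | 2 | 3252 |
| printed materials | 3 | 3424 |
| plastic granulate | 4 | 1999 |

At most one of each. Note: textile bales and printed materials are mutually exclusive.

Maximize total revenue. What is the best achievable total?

7656

Electronics pallets + paper rolls + printed materials uses 25 of the 25 m³ and totals 7656.
Runner-up electronics pallets + printed materials + plastic granulate tops out at 7581.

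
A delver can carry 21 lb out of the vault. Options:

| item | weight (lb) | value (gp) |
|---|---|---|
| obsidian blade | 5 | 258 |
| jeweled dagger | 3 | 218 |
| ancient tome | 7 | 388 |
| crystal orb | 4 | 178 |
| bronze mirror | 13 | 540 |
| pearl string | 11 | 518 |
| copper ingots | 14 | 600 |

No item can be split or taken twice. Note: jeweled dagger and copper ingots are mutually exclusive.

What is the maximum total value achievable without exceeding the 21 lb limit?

1124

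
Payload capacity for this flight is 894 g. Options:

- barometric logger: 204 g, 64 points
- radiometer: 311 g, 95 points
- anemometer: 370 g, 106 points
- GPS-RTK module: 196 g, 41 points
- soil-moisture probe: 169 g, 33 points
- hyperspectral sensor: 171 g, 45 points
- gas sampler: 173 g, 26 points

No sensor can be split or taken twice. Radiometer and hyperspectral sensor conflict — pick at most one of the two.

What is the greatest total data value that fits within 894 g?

Barometric logger + radiometer + anemometer uses 885 of the 894 g and totals 265.
No other feasible combination exceeds 265.

265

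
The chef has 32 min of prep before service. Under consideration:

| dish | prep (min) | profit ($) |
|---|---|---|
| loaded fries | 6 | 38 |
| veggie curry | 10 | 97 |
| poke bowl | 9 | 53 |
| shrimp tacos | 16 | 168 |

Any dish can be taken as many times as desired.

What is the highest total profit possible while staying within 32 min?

Taking 2×shrimp tacos: 32 min used, 336 in profit.
Every other selection either busts 32 min or fails to beat 336.

336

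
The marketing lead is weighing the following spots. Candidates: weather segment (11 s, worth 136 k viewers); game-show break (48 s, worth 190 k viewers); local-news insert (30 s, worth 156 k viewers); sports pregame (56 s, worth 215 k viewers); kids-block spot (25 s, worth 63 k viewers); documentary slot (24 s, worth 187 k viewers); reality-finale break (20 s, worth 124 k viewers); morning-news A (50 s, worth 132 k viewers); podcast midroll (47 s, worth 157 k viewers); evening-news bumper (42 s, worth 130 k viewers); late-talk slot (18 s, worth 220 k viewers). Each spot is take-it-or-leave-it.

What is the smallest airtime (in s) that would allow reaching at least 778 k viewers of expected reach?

Minimise s subject to total expected reach ≥ 778.
weather segment + local-news insert + documentary slot + reality-finale break + late-talk slot reaches 823 using 103 s.
No combination under 103 s hits 778.

103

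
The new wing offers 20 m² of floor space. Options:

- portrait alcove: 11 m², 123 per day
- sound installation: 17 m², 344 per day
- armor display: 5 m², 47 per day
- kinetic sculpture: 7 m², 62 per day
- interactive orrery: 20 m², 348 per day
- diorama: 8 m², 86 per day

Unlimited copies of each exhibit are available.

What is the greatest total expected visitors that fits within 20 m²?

348

A density-first pass picks sound installation — 344 at 17 m².
The 17 m² tied up in sound installation is better spent on interactive orrery — total rises to 348 (20 m²).
No other feasible combination exceeds 348.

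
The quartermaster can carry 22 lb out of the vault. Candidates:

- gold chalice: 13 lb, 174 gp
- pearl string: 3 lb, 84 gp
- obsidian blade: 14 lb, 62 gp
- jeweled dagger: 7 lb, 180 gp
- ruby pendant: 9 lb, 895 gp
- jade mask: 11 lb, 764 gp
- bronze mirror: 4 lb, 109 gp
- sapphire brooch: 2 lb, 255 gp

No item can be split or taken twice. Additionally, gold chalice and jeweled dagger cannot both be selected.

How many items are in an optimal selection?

Optimal total is 1914.
For example ruby pendant + jade mask + sapphire brooch achieves it, using 22 lb.
Any selection reaching 1914 contains exactly 3 items.

3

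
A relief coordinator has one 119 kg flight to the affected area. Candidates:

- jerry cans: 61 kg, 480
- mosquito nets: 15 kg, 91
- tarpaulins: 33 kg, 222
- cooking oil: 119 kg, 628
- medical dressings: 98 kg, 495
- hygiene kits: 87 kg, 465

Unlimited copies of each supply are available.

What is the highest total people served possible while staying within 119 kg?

793

Taking jerry cans + mosquito nets + tarpaulins: 109 kg used, 793 in people served.
Every other selection either busts 119 kg or fails to beat 793.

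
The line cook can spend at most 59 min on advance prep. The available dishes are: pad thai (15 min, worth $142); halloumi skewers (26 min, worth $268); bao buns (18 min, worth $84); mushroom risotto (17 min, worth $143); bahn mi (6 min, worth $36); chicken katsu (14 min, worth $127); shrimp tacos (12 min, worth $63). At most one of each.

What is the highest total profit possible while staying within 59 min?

553

Ranking by ratio (profit/min): halloumi skewers 10.31, pad thai 9.47, chicken katsu 9.07, mushroom risotto 8.41.
Filling by ratio: pad thai + halloumi skewers + chicken katsu for 537, with 4 min left unused.
Dropping chicken katsu frees 14 min; slotting in mushroom risotto (17 min) lifts the total to 553 at 58 min.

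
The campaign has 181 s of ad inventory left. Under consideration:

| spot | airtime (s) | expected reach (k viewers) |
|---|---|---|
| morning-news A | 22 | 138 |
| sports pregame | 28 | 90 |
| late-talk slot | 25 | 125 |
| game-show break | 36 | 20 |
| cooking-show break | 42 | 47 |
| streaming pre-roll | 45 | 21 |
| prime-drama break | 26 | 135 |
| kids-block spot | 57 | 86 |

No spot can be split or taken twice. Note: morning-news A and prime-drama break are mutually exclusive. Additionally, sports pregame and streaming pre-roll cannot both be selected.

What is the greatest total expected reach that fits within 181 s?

486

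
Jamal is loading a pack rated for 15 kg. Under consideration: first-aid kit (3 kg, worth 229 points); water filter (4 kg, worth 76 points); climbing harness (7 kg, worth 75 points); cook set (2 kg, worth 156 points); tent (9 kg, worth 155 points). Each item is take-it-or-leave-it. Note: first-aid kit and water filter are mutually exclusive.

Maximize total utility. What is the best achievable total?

540

Taking first-aid kit + cook set + tent: 14 kg used, 540 in utility.
The spare 1 kg is too small for any remaining item, and no feasible exchange beats 540.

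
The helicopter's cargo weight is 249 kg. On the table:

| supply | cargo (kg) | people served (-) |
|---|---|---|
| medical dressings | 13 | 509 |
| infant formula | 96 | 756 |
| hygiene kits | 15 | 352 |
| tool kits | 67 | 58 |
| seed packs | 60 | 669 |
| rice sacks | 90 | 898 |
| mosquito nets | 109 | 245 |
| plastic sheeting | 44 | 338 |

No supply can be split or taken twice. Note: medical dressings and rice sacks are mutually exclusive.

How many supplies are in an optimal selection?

Best achievable people served is 2624.
One optimal bundle: medical dressings + infant formula + hygiene kits + seed packs + plastic sheeting (228 kg).
All optima have 5 supplies.

5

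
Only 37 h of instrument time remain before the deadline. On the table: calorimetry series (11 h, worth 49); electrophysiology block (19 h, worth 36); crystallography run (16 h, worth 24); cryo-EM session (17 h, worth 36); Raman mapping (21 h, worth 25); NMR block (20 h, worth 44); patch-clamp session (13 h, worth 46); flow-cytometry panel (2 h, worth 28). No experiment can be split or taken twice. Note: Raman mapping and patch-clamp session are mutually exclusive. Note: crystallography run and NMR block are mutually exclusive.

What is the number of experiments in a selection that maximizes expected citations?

The maximum expected citations within 37 h is 123.
One optimal bundle: calorimetry series + patch-clamp session + flow-cytometry panel (26 h).
All optima have 3 experiments.

3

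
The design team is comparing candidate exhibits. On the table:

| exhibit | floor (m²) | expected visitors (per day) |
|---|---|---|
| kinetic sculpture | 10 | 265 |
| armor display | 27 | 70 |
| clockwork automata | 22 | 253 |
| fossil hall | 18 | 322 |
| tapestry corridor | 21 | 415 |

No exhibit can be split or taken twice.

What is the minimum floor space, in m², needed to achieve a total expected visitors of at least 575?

Need the lightest bundle worth ≥ 575.
kinetic sculpture + fossil hall: 587 expected visitors at 28 m².
Below 28 m² the best achievable stays under 575.

28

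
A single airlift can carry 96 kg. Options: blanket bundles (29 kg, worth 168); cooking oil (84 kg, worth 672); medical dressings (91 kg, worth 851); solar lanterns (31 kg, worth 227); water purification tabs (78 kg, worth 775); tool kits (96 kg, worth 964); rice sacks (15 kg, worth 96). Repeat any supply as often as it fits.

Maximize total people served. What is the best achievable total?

964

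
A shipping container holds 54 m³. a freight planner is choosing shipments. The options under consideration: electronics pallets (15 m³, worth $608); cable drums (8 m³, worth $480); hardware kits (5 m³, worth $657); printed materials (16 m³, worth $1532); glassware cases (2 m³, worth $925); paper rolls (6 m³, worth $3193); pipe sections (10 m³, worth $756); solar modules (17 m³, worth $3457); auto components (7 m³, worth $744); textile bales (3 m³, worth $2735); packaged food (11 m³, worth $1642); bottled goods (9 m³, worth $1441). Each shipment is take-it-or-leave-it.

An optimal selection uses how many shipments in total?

7

Optimal total is 14050.
One optimal bundle: hardware kits + glassware cases + paper rolls + solar modules + textile bales + packaged food + bottled goods (53 m³).
Every optimal selection uses 7 shipments.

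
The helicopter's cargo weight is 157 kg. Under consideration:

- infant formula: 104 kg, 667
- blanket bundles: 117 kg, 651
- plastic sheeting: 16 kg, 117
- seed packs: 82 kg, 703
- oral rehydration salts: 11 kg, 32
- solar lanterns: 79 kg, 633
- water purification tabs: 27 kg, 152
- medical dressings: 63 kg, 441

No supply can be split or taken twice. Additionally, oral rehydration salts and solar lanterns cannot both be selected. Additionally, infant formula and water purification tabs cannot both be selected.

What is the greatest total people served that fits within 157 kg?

Taking the top-ratio supplies first gives plastic sheeting + seed packs + oral rehydration salts + water purification tabs for 1004 (136 kg).
The 43 kg tied up in plastic sheeting and water purification tabs is better spent on medical dressings — total rises to 1176 (156 kg).

1176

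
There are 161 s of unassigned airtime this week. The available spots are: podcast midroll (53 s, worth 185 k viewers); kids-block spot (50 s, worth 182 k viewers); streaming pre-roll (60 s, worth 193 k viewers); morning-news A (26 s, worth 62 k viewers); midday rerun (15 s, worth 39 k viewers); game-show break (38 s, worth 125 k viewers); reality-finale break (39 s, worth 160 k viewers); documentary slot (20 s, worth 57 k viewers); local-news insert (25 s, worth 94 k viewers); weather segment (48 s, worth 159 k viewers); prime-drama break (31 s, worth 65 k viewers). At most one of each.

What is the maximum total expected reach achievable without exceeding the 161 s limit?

566

Density check — reality-finale break 4.10, local-news insert 3.76, kids-block spot 3.64 are the best per s.
The ratio heuristic lands on kids-block spot + game-show break + reality-finale break + local-news insert (561) but leaves 9 s idle.
The 63 s tied up in game-show break and local-news insert is better spent on podcast midroll + midday rerun — total rises to 566 (157 s).
Next best is podcast midroll + game-show break + reality-finale break + local-news insert at 564 (155 s) — short by 2.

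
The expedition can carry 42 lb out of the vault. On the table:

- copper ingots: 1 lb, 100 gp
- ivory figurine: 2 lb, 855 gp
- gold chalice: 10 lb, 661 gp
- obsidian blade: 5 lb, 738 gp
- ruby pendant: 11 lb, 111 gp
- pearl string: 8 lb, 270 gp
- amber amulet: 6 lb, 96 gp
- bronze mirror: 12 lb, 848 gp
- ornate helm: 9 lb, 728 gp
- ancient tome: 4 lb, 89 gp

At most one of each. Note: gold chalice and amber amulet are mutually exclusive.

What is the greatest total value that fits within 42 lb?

3930

Ranking by ratio (value/lb): ivory figurine 427.50, obsidian blade 147.60, copper ingots 100.00.
Best packing: copper ingots + ivory figurine + gold chalice + obsidian blade + bronze mirror + ornate helm — 39 lb, 3930 total.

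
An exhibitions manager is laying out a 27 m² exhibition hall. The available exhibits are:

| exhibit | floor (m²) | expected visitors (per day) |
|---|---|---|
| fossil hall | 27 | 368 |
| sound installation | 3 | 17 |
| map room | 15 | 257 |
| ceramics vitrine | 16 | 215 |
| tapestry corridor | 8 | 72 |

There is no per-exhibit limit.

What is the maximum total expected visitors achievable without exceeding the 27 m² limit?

368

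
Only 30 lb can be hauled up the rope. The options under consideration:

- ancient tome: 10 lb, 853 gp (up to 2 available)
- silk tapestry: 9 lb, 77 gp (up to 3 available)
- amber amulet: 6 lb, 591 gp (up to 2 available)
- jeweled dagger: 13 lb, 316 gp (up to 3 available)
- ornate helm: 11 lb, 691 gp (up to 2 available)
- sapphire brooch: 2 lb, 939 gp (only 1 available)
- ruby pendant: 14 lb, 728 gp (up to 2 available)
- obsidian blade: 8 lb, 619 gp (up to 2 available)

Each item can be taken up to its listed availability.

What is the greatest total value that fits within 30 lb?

3359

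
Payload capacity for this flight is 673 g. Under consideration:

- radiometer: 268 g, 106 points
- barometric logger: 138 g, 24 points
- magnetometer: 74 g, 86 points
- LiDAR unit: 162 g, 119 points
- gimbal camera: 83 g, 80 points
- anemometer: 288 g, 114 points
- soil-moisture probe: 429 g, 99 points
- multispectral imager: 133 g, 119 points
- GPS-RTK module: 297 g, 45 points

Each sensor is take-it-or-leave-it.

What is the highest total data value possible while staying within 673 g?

438

A density-first pass picks barometric logger + magnetometer + LiDAR unit + gimbal camera + multispectral imager — 428 at 590 g.
Replace barometric logger and gimbal camera with anemometer: the trade gains 10 net, giving 438 at 657 g.
An exhaustive check of the 512 subsets confirms 438.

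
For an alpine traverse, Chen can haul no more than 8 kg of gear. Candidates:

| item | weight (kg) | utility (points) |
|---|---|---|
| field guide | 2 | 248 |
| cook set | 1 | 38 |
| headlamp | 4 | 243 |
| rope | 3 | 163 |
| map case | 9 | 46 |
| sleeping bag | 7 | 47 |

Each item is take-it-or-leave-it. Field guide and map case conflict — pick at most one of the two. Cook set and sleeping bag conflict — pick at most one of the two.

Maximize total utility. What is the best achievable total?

529

The ratio ordering already packs tightly: field guide + cook set + headlamp, 7 kg, 529.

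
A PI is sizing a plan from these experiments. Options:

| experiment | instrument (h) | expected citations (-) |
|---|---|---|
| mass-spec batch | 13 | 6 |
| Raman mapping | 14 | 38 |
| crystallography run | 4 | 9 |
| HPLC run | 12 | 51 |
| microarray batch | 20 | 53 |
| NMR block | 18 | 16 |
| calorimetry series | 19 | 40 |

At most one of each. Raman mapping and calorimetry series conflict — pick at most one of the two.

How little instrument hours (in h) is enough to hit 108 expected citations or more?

Look for the lowest-instrument combination reaching 108.
crystallography run + HPLC run + microarray batch reaches 113 using 36 h.
Any bundle with less than 36 h falls short of 108.

36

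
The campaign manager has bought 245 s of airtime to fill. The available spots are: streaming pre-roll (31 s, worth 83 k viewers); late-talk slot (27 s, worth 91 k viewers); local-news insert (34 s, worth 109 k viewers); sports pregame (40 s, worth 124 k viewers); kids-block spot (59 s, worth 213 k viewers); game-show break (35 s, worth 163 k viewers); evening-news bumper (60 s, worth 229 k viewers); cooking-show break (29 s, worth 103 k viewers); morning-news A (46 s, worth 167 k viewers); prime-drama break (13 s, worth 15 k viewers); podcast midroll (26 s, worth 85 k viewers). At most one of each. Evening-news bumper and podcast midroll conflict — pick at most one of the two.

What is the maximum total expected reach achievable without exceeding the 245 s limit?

A density-first pass picks kids-block spot + game-show break + evening-news bumper + cooking-show break + morning-news A + prime-drama break — 890 at 242 s.
Dropping morning-news A and prime-drama break frees 59 s; slotting in late-talk slot + local-news insert (61 s) lifts the total to 908 at 244 s.

908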